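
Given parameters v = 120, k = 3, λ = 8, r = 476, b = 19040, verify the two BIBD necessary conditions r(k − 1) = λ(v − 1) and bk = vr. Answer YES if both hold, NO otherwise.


Condition (i): r(k − 1) = 476·2 = 952; λ(v − 1) = 8·119 = 952. Match? YES.
Condition (ii): bk = 19040·3 = 57120; vr = 120·476 = 57120. Match? YES.
Both conditions hold? YES.

YES


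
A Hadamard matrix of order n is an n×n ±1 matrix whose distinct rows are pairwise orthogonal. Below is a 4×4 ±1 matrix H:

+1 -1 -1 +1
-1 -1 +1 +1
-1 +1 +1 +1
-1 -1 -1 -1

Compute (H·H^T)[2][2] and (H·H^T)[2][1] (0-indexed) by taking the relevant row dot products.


Row 1 of H: [-1, -1, 1, 1].
Row 2 of H: [-1, 1, 1, 1].
(H·H^T)[2][2] = Σ_j H[2][j]·H[2][j] = (-1)² + (1)² + (1)² + (1)² = 1 + 1 + 1 + 1 = 4.
(H·H^T)[2][1] = Σ_j H[2][j]·H[1][j] = (-1)·(-1) + (1)·(-1) + (1)·(1) + (1)·(1) = 1 + -1 + 1 + 1 = 2.
Rows 2 and 1 are not orthogonal (dot product = 2 ≠ 0), so H is not a Hadamard matrix.

(2,2) entry = 4; (2,1) entry = 2.


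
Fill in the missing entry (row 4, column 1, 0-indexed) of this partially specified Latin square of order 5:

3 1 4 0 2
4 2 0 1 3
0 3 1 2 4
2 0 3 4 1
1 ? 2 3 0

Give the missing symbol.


Row 4 contains symbols [0, 1, 2, 3] — missing [4].
Column 1 contains symbols [0, 1, 2, 3] — missing [4].
The missing symbol must appear in both missing sets; intersection = [4].
Therefore the hidden value is 4.

Missing value = 4.


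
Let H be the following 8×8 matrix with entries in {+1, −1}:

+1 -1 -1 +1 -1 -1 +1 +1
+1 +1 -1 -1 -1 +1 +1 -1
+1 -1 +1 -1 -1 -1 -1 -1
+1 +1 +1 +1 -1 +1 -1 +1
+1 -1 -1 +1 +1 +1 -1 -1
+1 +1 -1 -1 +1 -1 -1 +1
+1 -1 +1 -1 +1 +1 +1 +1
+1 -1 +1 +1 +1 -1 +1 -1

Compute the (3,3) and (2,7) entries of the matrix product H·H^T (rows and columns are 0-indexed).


Row 2 of H: [1, -1, 1, -1, -1, -1, -1, -1].
Row 3 of H: [1, 1, 1, 1, -1, 1, -1, 1].
Row 7 of H: [1, -1, 1, 1, 1, -1, 1, -1].
(H·H^T)[3][3] = Σ_j H[3][j]·H[3][j] = (1)² + (1)² + (1)² + (1)² + (-1)² + (1)² + (-1)² + (1)² = 1 + 1 + 1 + 1 + 1 + 1 + 1 + 1 = 8.
(H·H^T)[2][7] = Σ_j H[2][j]·H[7][j] = (1)·(1) + (-1)·(-1) + (1)·(1) + (-1)·(1) + (-1)·(1) + (-1)·(-1) + (-1)·(1) + (-1)·(-1) = 1 + 1 + 1 + -1 + -1 + 1 + -1 + 1 = 2.
Rows 2 and 7 are not orthogonal (dot product = 2 ≠ 0), so H is not a Hadamard matrix.

(3,3) entry = 8; (2,7) entry = 2.


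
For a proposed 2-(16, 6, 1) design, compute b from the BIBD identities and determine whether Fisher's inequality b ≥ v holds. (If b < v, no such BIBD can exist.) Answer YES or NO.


r = λ(v − 1)/(k − 1) = 1·15/5 = 3.
b = vr/k = 16·3/6 = 8.
Fisher's inequality: b ≥ v ⇔ 8 ≥ 16? NO.

NO


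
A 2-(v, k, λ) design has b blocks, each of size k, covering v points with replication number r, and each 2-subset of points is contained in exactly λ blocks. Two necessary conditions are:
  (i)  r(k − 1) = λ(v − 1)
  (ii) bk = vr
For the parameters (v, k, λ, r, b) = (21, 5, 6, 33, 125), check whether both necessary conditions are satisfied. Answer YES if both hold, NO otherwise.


Condition (i): r(k − 1) = 33·4 = 132; λ(v − 1) = 6·20 = 120. Match? NO.
Condition (ii): bk = 125·5 = 625; vr = 21·33 = 693. Match? NO.
Both conditions hold? NO.

NO


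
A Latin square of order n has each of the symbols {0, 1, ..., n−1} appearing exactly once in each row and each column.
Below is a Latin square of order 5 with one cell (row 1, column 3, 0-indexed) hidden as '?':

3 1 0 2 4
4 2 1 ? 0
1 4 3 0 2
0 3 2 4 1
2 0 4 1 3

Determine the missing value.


Row 1 contains symbols [0, 1, 2, 4] — missing [3].
Column 3 contains symbols [0, 1, 2, 4] — missing [3].
The missing symbol must appear in both missing sets; intersection = [3].
Therefore the hidden value is 3.

Missing value = 3.


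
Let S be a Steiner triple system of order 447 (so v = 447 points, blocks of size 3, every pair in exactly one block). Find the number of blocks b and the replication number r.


An STS(v) is a 2-(v, 3, 1) BIBD: block size k = 3, λ = 1.
Replication: r(k − 1) = λ(v − 1) ⇒ r·2 = 447 − 1 = 446 ⇒ r = 223.
Block count: b = v(v − 1)/6 = 447·446/6 = 199362/6 = 33227.
(Check via bk = vr: 33227·3 = 99681 = 447·223 = 99681 ✓.)

r = 223, b = 33227.


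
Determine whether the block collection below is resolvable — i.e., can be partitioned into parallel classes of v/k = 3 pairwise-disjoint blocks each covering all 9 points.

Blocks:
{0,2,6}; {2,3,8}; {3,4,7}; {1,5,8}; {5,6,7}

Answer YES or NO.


v = 9, block size k = 3, number of blocks = 5.
For resolvability, blocks must partition into parallel classes of size v/k = 3.
Total blocks must therefore be a multiple of 3: 5 = 3·1 + 2 ⇒ not divisible ✗.
Resolvable? NO.

NO


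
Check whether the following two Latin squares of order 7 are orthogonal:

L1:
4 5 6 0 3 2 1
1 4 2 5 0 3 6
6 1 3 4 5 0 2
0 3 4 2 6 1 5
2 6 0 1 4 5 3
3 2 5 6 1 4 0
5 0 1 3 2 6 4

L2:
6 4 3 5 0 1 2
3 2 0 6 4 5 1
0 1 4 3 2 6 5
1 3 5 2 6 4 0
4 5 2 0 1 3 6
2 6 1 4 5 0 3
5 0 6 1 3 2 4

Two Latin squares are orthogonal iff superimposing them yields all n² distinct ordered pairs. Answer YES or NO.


Form the n² = 49 superimposed pairs (L1[i][j], L2[i][j]), row by row (rows and columns indexed from 0):
row 0: (4,6) (5,4) (6,3) (0,5) (3,0) (2,1) (1,2)
row 1: (1,3) (4,2) (2,0) (5,6) (0,4) (3,5) (6,1)
row 2: (6,0) (1,1) (3,4) (4,3) (5,2) (0,6) (2,5)
row 3: (0,1) (3,3) (4,5) (2,2) (6,6) (1,4) (5,0)
row 4: (2,4) (6,5) (0,2) (1,0) (4,1) (5,3) (3,6)
row 5: (3,2) (2,6) (5,1) (6,4) (1,5) (4,0) (0,3)
row 6: (5,5) (0,0) (1,6) (3,1) (2,3) (6,2) (4,4)
Orthogonality requires all 49 pairs distinct.
Check by first coordinate: for each symbol s of L1, list the L2 entries in the n cells where L1 = s; they must all differ.
  L1 = 0: L2 entries (in reading order) 5, 4, 6, 1, 2, 3, 0 — all 7 distinct ✓
  L1 = 1: L2 entries (in reading order) 2, 3, 1, 4, 0, 5, 6 — all 7 distinct ✓
  L1 = 2: L2 entries (in reading order) 1, 0, 5, 2, 4, 6, 3 — all 7 distinct ✓
  L1 = 3: L2 entries (in reading order) 0, 5, 4, 3, 6, 2, 1 — all 7 distinct ✓
  L1 = 4: L2 entries (in reading order) 6, 2, 3, 5, 1, 0, 4 — all 7 distinct ✓
  L1 = 5: L2 entries (in reading order) 4, 6, 2, 0, 3, 1, 5 — all 7 distinct ✓
  L1 = 6: L2 entries (in reading order) 3, 1, 0, 6, 5, 4, 2 — all 7 distinct ✓
Every symbol of L1 meets every symbol of L2 exactly once, so all 49 pairs are distinct (49 of 49).
Conclusion: YES.

YES


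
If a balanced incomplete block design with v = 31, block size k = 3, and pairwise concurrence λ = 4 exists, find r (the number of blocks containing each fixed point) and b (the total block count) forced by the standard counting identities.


Any 2-(v, k, λ) BIBD satisfies two necessary conditions:
  (i)  Each point sits in r blocks, and counting incidences through any fixed point gives r(k − 1) = λ(v − 1), so r = λ(v − 1)/(k − 1).
  (ii) Total incidences bk = vr, so b = vr/k.
Step 1: r = λ(v − 1)/(k − 1) = 4·(31 − 1)/(3 − 1) = 4·30/2 = 120/2 = 60.
Step 2: b = vr/k = 31·60/3 = 1860/3 = 620.
Check integrality: r = 60 ∈ Z ✓, b = 620 ∈ Z ✓.
(These identities are necessary conditions: they determine r and b for any design with these parameters, but do not by themselves prove that one exists.)

r = 60, b = 620.


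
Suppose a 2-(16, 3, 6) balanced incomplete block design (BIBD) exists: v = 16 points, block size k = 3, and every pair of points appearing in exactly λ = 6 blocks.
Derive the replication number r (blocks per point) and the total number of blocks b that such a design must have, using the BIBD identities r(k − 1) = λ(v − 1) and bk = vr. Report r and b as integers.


Any 2-(v, k, λ) BIBD satisfies two necessary conditions:
  (i)  Each point sits in r blocks, and counting incidences through any fixed point gives r(k − 1) = λ(v − 1), so r = λ(v − 1)/(k − 1).
  (ii) Total incidences bk = vr, so b = vr/k.
Step 1: r = λ(v − 1)/(k − 1) = 6·(16 − 1)/(3 − 1) = 6·15/2 = 90/2 = 45.
Step 2: b = vr/k = 16·45/3 = 720/3 = 240.
Check integrality: r = 45 ∈ Z ✓, b = 240 ∈ Z ✓.
(These identities are necessary conditions: they determine r and b for any design with these parameters, but do not by themselves prove that one exists.)

r = 45, b = 240.


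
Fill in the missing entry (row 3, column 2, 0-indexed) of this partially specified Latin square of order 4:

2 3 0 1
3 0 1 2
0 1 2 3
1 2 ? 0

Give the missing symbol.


Row 3 contains symbols [0, 1, 2] — missing [3].
Column 2 contains symbols [0, 1, 2] — missing [3].
The missing symbol must appear in both missing sets; intersection = [3].
Therefore the hidden value is 3.

Missing value = 3.


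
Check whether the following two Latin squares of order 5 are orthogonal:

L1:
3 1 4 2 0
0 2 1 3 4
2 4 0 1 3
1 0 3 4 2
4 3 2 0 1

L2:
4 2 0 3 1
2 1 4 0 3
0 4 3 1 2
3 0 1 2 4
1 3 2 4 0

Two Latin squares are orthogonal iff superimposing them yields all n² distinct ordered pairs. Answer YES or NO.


Form the n² = 25 superimposed pairs (L1[i][j], L2[i][j]), row by row (rows and columns indexed from 0):
row 0: (3,4) (1,2) (4,0) (2,3) (0,1)
row 1: (0,2) (2,1) (1,4) (3,0) (4,3)
row 2: (2,0) (4,4) (0,3) (1,1) (3,2)
row 3: (1,3) (0,0) (3,1) (4,2) (2,4)
row 4: (4,1) (3,3) (2,2) (0,4) (1,0)
Orthogonality requires all 25 pairs distinct.
Check by first coordinate: for each symbol s of L1, list the L2 entries in the n cells where L1 = s; they must all differ.
  L1 = 0: L2 entries (in reading order) 1, 2, 3, 0, 4 — all 5 distinct ✓
  L1 = 1: L2 entries (in reading order) 2, 4, 1, 3, 0 — all 5 distinct ✓
  L1 = 2: L2 entries (in reading order) 3, 1, 0, 4, 2 — all 5 distinct ✓
  L1 = 3: L2 entries (in reading order) 4, 0, 2, 1, 3 — all 5 distinct ✓
  L1 = 4: L2 entries (in reading order) 0, 3, 4, 2, 1 — all 5 distinct ✓
Every symbol of L1 meets every symbol of L2 exactly once, so all 25 pairs are distinct (25 of 25).
Conclusion: YES.

YES


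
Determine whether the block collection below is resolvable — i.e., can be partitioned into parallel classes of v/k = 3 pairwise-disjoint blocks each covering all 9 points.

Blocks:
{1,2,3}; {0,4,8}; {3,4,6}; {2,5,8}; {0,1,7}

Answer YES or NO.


v = 9, block size k = 3, number of blocks = 5.
For resolvability, blocks must partition into parallel classes of size v/k = 3.
Total blocks must therefore be a multiple of 3: 5 = 3·1 + 2 ⇒ not divisible ✗.
Resolvable? NO.

NO


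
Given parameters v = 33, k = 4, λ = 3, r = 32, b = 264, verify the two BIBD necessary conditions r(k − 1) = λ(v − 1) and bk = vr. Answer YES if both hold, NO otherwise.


Condition (i): r(k − 1) = 32·3 = 96; λ(v − 1) = 3·32 = 96. Match? YES.
Condition (ii): bk = 264·4 = 1056; vr = 33·32 = 1056. Match? YES.
Both conditions hold? YES.

YES


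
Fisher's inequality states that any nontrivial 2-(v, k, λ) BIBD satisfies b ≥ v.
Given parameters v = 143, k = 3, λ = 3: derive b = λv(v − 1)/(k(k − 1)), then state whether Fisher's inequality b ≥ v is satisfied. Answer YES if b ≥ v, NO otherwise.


r = λ(v − 1)/(k − 1) = 3·142/2 = 213.
b = vr/k = 143·213/3 = 10153.
Fisher's inequality: b ≥ v ⇔ 10153 ≥ 143? YES.

YES


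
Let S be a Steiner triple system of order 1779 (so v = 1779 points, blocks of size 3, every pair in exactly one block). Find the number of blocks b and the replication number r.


An STS(v) is a 2-(v, 3, 1) BIBD: block size k = 3, λ = 1.
Replication: r(k − 1) = λ(v − 1) ⇒ r·2 = 1779 − 1 = 1778 ⇒ r = 889.
Block count: bk = vr ⇒ b·3 = 1779·889 = 1581531 ⇒ b = 527177.
(Check via b = v(v − 1)/6 = 1779·1778/6 = 3163062/6 = 527177.)

r = 889, b = 527177.


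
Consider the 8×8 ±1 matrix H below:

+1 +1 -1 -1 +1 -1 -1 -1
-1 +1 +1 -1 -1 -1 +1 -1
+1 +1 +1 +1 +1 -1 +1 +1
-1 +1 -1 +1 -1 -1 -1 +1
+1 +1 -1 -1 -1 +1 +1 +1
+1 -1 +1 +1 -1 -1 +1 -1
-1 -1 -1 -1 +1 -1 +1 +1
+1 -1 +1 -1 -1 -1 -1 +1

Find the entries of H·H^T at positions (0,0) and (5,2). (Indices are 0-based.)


Row 0 of H: [1, 1, -1, -1, 1, -1, -1, -1].
Row 2 of H: [1, 1, 1, 1, 1, -1, 1, 1].
Row 5 of H: [1, -1, 1, 1, -1, -1, 1, -1].
(H·H^T)[0][0] = Σ_j H[0][j]·H[0][j] = (1)² + (1)² + (-1)² + (-1)² + (1)² + (-1)² + (-1)² + (-1)² = 1 + 1 + 1 + 1 + 1 + 1 + 1 + 1 = 8.
(H·H^T)[5][2] = Σ_j H[5][j]·H[2][j] = (1)·(1) + (-1)·(1) + (1)·(1) + (1)·(1) + (-1)·(1) + (-1)·(-1) + (1)·(1) + (-1)·(1) = 1 + -1 + 1 + 1 + -1 + 1 + 1 + -1 = 2.
Rows 5 and 2 are not orthogonal (dot product = 2 ≠ 0), so H is not a Hadamard matrix.

(0,0) entry = 8; (5,2) entry = 2.


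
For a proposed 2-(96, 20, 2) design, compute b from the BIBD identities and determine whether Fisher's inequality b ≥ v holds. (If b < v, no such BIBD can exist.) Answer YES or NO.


b = λv(v − 1)/(k(k − 1)) = 2·96·95/(20·19) = 18240/380 = 48.
Compare with v = 96: b < v, so Fisher's inequality fails.

NO


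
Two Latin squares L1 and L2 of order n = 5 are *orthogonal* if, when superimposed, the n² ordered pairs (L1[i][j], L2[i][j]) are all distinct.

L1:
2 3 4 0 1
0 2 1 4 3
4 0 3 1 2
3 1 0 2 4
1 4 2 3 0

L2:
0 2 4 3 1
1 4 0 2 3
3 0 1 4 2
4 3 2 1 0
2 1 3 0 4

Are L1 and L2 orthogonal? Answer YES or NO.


Form the n² = 25 superimposed pairs (L1[i][j], L2[i][j]), row by row (rows and columns indexed from 0):
row 0: (2,0) (3,2) (4,4) (0,3) (1,1)
row 1: (0,1) (2,4) (1,0) (4,2) (3,3)
row 2: (4,3) (0,0) (3,1) (1,4) (2,2)
row 3: (3,4) (1,3) (0,2) (2,1) (4,0)
row 4: (1,2) (4,1) (2,3) (3,0) (0,4)
Orthogonality requires all 25 pairs distinct.
Check by first coordinate: for each symbol s of L1, list the L2 entries in the n cells where L1 = s; they must all differ.
  L1 = 0: L2 entries (in reading order) 3, 1, 0, 2, 4 — all 5 distinct ✓
  L1 = 1: L2 entries (in reading order) 1, 0, 4, 3, 2 — all 5 distinct ✓
  L1 = 2: L2 entries (in reading order) 0, 4, 2, 1, 3 — all 5 distinct ✓
  L1 = 3: L2 entries (in reading order) 2, 3, 1, 4, 0 — all 5 distinct ✓
  L1 = 4: L2 entries (in reading order) 4, 2, 3, 0, 1 — all 5 distinct ✓
Every symbol of L1 meets every symbol of L2 exactly once, so all 25 pairs are distinct (25 of 25).
Conclusion: YES.

YES


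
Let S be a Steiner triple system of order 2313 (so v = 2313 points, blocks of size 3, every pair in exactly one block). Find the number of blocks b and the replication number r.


An STS(v) is a 2-(v, 3, 1) BIBD: block size k = 3, λ = 1.
Replication: r(k − 1) = λ(v − 1) ⇒ r·2 = 2313 − 1 = 2312 ⇒ r = 1156.
Block count: b = v(v − 1)/6 = 2313·2312/6 = 5347656/6 = 891276.
(Check via bk = vr: 891276·3 = 2673828 = 2313·1156 = 2673828 ✓.)

r = 1156, b = 891276.


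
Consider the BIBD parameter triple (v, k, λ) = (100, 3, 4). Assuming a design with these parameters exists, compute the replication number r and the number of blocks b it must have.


Any 2-(v, k, λ) BIBD satisfies two necessary conditions:
  (i)  Each point sits in r blocks, and counting incidences through any fixed point gives r(k − 1) = λ(v − 1), so r = λ(v − 1)/(k − 1).
  (ii) Total incidences bk = vr, so b = vr/k.
Step 1: r = λ(v − 1)/(k − 1) = 4·(100 − 1)/(3 − 1) = 4·99/2 = 396/2 = 198.
Step 2: b = vr/k = 100·198/3 = 19800/3 = 6600.
Check integrality: r = 198 ∈ Z ✓, b = 6600 ∈ Z ✓.
(These identities are necessary conditions: they determine r and b for any design with these parameters, but do not by themselves prove that one exists.)

r = 198, b = 6600.


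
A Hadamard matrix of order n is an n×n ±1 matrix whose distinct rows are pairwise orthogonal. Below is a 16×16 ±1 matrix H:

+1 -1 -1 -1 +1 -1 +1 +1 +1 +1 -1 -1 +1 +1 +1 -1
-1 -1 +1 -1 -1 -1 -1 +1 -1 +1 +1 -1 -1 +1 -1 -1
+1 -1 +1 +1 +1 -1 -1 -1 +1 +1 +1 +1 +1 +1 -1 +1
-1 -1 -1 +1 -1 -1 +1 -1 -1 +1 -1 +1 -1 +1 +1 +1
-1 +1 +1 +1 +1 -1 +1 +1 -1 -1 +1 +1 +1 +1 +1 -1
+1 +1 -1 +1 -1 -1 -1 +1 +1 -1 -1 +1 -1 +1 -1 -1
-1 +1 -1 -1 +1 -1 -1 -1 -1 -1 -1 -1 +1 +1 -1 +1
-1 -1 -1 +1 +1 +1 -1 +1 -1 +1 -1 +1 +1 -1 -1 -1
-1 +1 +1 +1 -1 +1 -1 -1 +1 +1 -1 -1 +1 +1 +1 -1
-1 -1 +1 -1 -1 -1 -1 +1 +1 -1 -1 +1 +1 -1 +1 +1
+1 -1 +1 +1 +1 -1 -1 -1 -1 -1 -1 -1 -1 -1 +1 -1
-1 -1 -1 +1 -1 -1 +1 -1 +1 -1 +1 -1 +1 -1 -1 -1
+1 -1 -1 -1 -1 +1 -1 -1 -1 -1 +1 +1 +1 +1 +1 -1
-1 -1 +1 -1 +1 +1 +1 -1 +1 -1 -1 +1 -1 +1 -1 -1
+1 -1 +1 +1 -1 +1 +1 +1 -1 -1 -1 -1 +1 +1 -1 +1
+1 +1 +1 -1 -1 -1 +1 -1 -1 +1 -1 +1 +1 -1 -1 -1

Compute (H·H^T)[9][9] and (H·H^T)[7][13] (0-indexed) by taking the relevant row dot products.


Row 7 of H: [-1, -1, -1, 1, 1, 1, -1, 1, -1, 1, -1, 1, 1, -1, -1, -1].
Row 9 of H: [-1, -1, 1, -1, -1, -1, -1, 1, 1, -1, -1, 1, 1, -1, 1, 1].
Row 13 of H: [-1, -1, 1, -1, 1, 1, 1, -1, 1, -1, -1, 1, -1, 1, -1, -1].
(H·H^T)[9][9] = Σ_j H[9][j]·H[9][j] = (-1)² + (-1)² + (1)² + (-1)² + (-1)² + (-1)² + (-1)² + (1)² + (1)² + (-1)² + (-1)² + (1)² + (1)² + (-1)² + (1)² + (1)² = 1 + 1 + 1 + 1 + 1 + 1 + 1 + 1 + 1 + 1 + 1 + 1 + 1 + 1 + 1 + 1 = 16.
(H·H^T)[7][13] = Σ_j H[7][j]·H[13][j] = (-1)·(-1) + (-1)·(-1) + (-1)·(1) + (1)·(-1) + (1)·(1) + (1)·(1) + (-1)·(1) + (1)·(-1) + (-1)·(1) + (1)·(-1) + (-1)·(-1) + (1)·(1) + (1)·(-1) + (-1)·(1) + (-1)·(-1) + (-1)·(-1) = 1 + 1 + -1 + -1 + 1 + 1 + -1 + -1 + -1 + -1 + 1 + 1 + -1 + -1 + 1 + 1 = 0.
So rows 7 and 13 are orthogonal; the diagonal entry equals n = 16.

(9,9) entry = 16; (7,13) entry = 0.


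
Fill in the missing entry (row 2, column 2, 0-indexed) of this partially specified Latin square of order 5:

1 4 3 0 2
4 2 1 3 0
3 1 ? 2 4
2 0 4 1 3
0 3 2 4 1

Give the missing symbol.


Row 2 contains symbols [1, 2, 3, 4] — missing [0].
Column 2 contains symbols [1, 2, 3, 4] — missing [0].
The missing symbol must appear in both missing sets; intersection = [0].
Therefore the hidden value is 0.

Missing value = 0.


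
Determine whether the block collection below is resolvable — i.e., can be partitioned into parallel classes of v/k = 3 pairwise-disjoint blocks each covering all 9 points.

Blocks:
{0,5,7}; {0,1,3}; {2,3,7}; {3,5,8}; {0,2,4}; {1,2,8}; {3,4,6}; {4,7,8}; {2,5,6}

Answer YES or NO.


v = 9, block size k = 3, number of blocks = 9.
For resolvability, blocks must partition into parallel classes of size v/k = 3.
Total blocks must therefore be a multiple of 3: 9 = 3·3 + 0 ⇒ divisible ✓.
Consider block {2,3,7}. It intersects every other block in the collection, so no parallel class of size 3 can contain it.
Since every block must belong to some parallel class in a resolution, the collection cannot be partitioned into parallel classes.
Resolvable? NO.

NO


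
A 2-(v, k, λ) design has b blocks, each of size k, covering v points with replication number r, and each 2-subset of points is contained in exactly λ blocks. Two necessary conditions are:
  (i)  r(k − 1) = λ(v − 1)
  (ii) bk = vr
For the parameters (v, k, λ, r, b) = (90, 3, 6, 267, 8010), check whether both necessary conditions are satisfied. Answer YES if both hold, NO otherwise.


Condition (i): r(k − 1) = 267·2 = 534; λ(v − 1) = 6·89 = 534. Match? YES.
Condition (ii): bk = 8010·3 = 24030; vr = 90·267 = 24030. Match? YES.
Both conditions hold? YES.

YES


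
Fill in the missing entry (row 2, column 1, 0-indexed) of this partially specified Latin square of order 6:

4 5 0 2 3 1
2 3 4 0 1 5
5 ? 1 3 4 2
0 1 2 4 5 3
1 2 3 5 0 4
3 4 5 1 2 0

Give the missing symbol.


Row 2 contains symbols [1, 2, 3, 4, 5] — missing [0].
Column 1 contains symbols [1, 2, 3, 4, 5] — missing [0].
The missing symbol must appear in both missing sets; intersection = [0].
Therefore the hidden value is 0.

Missing value = 0.


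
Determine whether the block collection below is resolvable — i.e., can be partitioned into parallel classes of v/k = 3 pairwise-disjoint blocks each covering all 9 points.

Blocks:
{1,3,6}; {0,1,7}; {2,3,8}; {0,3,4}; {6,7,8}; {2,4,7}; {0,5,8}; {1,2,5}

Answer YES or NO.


v = 9, block size k = 3, number of blocks = 8.
For resolvability, blocks must partition into parallel classes of size v/k = 3.
Total blocks must therefore be a multiple of 3: 8 = 3·2 + 2 ⇒ not divisible ✗.
Resolvable? NO.

NO


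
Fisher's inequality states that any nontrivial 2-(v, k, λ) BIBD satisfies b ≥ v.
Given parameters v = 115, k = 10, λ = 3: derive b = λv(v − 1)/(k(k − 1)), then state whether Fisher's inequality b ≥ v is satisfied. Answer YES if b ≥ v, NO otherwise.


b = λv(v − 1)/(k(k − 1)) = 3·115·114/(10·9) = 39330/90 = 437.
Compare with v = 115: b ≥ v, so Fisher's inequality holds.

YES


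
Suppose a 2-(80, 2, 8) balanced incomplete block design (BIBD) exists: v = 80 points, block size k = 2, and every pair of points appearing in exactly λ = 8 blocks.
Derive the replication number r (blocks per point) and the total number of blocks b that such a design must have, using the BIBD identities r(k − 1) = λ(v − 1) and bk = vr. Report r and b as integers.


Any 2-(v, k, λ) BIBD satisfies two necessary conditions:
  (i)  Each point sits in r blocks, and counting incidences through any fixed point gives r(k − 1) = λ(v − 1), so r = λ(v − 1)/(k − 1).
  (ii) Total incidences bk = vr, so b = vr/k.
Step 1: r = λ(v − 1)/(k − 1) = 8·(80 − 1)/(2 − 1) = 8·79/1 = 632/1 = 632.
Step 2: b = vr/k = 80·632/2 = 50560/2 = 25280.
Check integrality: r = 632 ∈ Z ✓, b = 25280 ∈ Z ✓.
(These identities are necessary conditions: they determine r and b for any design with these parameters, but do not by themselves prove that one exists.)

r = 632, b = 25280.


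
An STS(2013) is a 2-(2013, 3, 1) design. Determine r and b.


An STS(v) is a 2-(v, 3, 1) BIBD: block size k = 3, λ = 1.
Replication: r(k − 1) = λ(v − 1) ⇒ r·2 = 2013 − 1 = 2012 ⇒ r = 1006.
Block count: b = v(v − 1)/6 = 2013·2012/6 = 4050156/6 = 675026.
(Check via bk = vr: 675026·3 = 2025078 = 2013·1006 = 2025078 ✓.)

r = 1006, b = 675026.


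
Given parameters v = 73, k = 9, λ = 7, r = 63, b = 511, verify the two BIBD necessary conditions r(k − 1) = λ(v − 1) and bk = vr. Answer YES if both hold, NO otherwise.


Condition (i): r(k − 1) = 63·8 = 504; λ(v − 1) = 7·72 = 504. Match? YES.
Condition (ii): bk = 511·9 = 4599; vr = 73·63 = 4599. Match? YES.
Both conditions hold? YES.

YES


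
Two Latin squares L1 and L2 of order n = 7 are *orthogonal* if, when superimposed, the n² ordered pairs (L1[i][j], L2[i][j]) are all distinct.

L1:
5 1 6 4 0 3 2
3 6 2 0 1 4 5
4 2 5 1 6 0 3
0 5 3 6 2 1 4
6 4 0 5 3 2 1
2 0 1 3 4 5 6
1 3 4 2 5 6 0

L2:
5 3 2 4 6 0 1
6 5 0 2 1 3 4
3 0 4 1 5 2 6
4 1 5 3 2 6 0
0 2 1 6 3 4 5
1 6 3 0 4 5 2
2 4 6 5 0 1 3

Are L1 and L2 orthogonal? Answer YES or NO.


Form the n² = 49 superimposed pairs (L1[i][j], L2[i][j]), row by row (rows and columns indexed from 0):
row 0: (5,5) (1,3) (6,2) (4,4) (0,6) (3,0) (2,1)
row 1: (3,6) (6,5) (2,0) (0,2) (1,1) (4,3) (5,4)
row 2: (4,3) (2,0) (5,4) (1,1) (6,5) (0,2) (3,6)
row 3: (0,4) (5,1) (3,5) (6,3) (2,2) (1,6) (4,0)
row 4: (6,0) (4,2) (0,1) (5,6) (3,3) (2,4) (1,5)
row 5: (2,1) (0,6) (1,3) (3,0) (4,4) (5,5) (6,2)
row 6: (1,2) (3,4) (4,6) (2,5) (5,0) (6,1) (0,3)
Orthogonality requires all 49 pairs distinct.
But the pair (4,3) repeats: cell (1,5) has L1 = 4, L2 = 3, and cell (2,0) has L1 = 4, L2 = 3.
A repeated pair means some other pair never occurs (only 35 distinct pairs out of 49), so the squares are not orthogonal.
Conclusion: NO.

NO


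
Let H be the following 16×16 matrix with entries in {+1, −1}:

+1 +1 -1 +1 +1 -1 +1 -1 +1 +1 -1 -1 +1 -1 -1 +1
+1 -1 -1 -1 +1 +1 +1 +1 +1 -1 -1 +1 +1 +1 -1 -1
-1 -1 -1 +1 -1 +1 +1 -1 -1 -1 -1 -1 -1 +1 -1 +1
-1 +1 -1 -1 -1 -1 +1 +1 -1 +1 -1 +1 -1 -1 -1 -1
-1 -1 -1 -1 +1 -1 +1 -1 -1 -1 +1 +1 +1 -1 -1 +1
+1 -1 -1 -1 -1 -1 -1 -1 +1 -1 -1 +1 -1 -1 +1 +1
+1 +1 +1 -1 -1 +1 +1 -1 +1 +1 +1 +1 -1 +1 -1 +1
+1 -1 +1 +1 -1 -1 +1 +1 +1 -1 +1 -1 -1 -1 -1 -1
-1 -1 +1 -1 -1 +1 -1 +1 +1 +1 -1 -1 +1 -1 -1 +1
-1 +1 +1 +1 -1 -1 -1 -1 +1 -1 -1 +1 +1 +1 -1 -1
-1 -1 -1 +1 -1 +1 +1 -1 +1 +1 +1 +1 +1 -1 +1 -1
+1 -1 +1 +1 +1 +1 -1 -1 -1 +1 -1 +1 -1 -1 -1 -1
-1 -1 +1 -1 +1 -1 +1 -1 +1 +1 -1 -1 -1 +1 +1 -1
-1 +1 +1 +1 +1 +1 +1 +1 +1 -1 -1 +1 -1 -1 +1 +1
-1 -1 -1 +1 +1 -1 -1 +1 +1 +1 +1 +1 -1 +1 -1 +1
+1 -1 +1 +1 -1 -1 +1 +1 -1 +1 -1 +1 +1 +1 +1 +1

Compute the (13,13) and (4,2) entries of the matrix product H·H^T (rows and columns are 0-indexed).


Row 2 of H: [-1, -1, -1, 1, -1, 1, 1, -1, -1, -1, -1, -1, -1, 1, -1, 1].
Row 4 of H: [-1, -1, -1, -1, 1, -1, 1, -1, -1, -1, 1, 1, 1, -1, -1, 1].
Row 13 of H: [-1, 1, 1, 1, 1, 1, 1, 1, 1, -1, -1, 1, -1, -1, 1, 1].
(H·H^T)[13][13] = Σ_j H[13][j]·H[13][j] = (-1)² + (1)² + (1)² + (1)² + (1)² + (1)² + (1)² + (1)² + (1)² + (-1)² + (-1)² + (1)² + (-1)² + (-1)² + (1)² + (1)² = 1 + 1 + 1 + 1 + 1 + 1 + 1 + 1 + 1 + 1 + 1 + 1 + 1 + 1 + 1 + 1 = 16.
(H·H^T)[4][2] = Σ_j H[4][j]·H[2][j] = (-1)·(-1) + (-1)·(-1) + (-1)·(-1) + (-1)·(1) + (1)·(-1) + (-1)·(1) + (1)·(1) + (-1)·(-1) + (-1)·(-1) + (-1)·(-1) + (1)·(-1) + (1)·(-1) + (1)·(-1) + (-1)·(1) + (-1)·(-1) + (1)·(1) = 1 + 1 + 1 + -1 + -1 + -1 + 1 + 1 + 1 + 1 + -1 + -1 + -1 + -1 + 1 + 1 = 2.
Rows 4 and 2 are not orthogonal (dot product = 2 ≠ 0), so H is not a Hadamard matrix.

(13,13) entry = 16; (4,2) entry = 2.


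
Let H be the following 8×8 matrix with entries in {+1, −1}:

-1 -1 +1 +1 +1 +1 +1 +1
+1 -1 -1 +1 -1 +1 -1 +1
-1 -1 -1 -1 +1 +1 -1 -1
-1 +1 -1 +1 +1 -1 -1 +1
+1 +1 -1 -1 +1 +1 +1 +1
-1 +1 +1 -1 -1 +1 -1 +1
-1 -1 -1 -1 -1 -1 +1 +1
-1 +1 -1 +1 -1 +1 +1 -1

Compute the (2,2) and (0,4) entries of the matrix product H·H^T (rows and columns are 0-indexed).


Row 0 of H: [-1, -1, 1, 1, 1, 1, 1, 1].
Row 2 of H: [-1, -1, -1, -1, 1, 1, -1, -1].
Row 4 of H: [1, 1, -1, -1, 1, 1, 1, 1].
(H·H^T)[2][2] = Σ_j H[2][j]·H[2][j] = (-1)² + (-1)² + (-1)² + (-1)² + (1)² + (1)² + (-1)² + (-1)² = 1 + 1 + 1 + 1 + 1 + 1 + 1 + 1 = 8.
(H·H^T)[0][4] = Σ_j H[0][j]·H[4][j] = (-1)·(1) + (-1)·(1) + (1)·(-1) + (1)·(-1) + (1)·(1) + (1)·(1) + (1)·(1) + (1)·(1) = -1 + -1 + -1 + -1 + 1 + 1 + 1 + 1 = 0.
So rows 0 and 4 are orthogonal; the diagonal entry equals n = 8.

(2,2) entry = 8; (0,4) entry = 0.


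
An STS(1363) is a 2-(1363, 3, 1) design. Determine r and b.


An STS(v) is a 2-(v, 3, 1) BIBD: block size k = 3, λ = 1.
Replication: r(k − 1) = λ(v − 1) ⇒ r·2 = 1363 − 1 = 1362 ⇒ r = 681.
Block count: bk = vr ⇒ b·3 = 1363·681 = 928203 ⇒ b = 309401.
(Check via b = v(v − 1)/6 = 1363·1362/6 = 1856406/6 = 309401.)

r = 681, b = 309401.


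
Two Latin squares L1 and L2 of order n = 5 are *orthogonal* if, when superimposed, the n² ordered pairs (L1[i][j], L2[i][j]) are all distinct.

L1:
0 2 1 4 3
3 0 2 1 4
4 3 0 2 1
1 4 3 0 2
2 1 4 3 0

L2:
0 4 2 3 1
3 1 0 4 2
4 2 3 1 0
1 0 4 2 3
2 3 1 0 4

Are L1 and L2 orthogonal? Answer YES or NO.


Form the n² = 25 superimposed pairs (L1[i][j], L2[i][j]), row by row (rows and columns indexed from 0):
row 0: (0,0) (2,4) (1,2) (4,3) (3,1)
row 1: (3,3) (0,1) (2,0) (1,4) (4,2)
row 2: (4,4) (3,2) (0,3) (2,1) (1,0)
row 3: (1,1) (4,0) (3,4) (0,2) (2,3)
row 4: (2,2) (1,3) (4,1) (3,0) (0,4)
Orthogonality requires all 25 pairs distinct.
Check by first coordinate: for each symbol s of L1, list the L2 entries in the n cells where L1 = s; they must all differ.
  L1 = 0: L2 entries (in reading order) 0, 1, 3, 2, 4 — all 5 distinct ✓
  L1 = 1: L2 entries (in reading order) 2, 4, 0, 1, 3 — all 5 distinct ✓
  L1 = 2: L2 entries (in reading order) 4, 0, 1, 3, 2 — all 5 distinct ✓
  L1 = 3: L2 entries (in reading order) 1, 3, 2, 4, 0 — all 5 distinct ✓
  L1 = 4: L2 entries (in reading order) 3, 2, 4, 0, 1 — all 5 distinct ✓
Every symbol of L1 meets every symbol of L2 exactly once, so all 25 pairs are distinct (25 of 25).
Conclusion: YES.

YES


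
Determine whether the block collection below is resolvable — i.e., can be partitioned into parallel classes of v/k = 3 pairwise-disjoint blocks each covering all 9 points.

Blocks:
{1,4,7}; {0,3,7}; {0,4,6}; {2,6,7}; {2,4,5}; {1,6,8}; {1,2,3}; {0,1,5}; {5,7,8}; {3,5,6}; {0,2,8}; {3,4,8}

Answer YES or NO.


v = 9, block size k = 3, number of blocks = 12.
For resolvability, blocks must partition into parallel classes of size v/k = 3.
Total blocks must therefore be a multiple of 3: 12 = 3·4 + 0 ⇒ divisible ✓.
Greedy packing gives 4 candidate class(es). Each should be a full parallel class (size 3, covers all 9 points).
  Class 1 (3 blocks): {1,4,7}; {3,5,6}; {0,2,8}. Points covered: [0, 1, 2, 3, 4, 5, 6, 7, 8].
  Class 2 (3 blocks): {0,3,7}; {2,4,5}; {1,6,8}. Points covered: [0, 1, 2, 3, 4, 5, 6, 7, 8].
  Class 3 (3 blocks): {0,4,6}; {1,2,3}; {5,7,8}. Points covered: [0, 1, 2, 3, 4, 5, 6, 7, 8].
  Class 4 (3 blocks): {2,6,7}; {0,1,5}; {3,4,8}. Points covered: [0, 1, 2, 3, 4, 5, 6, 7, 8].
All classes full (size 3)? YES. All classes cover every point? YES.
Resolvable? YES.

YES


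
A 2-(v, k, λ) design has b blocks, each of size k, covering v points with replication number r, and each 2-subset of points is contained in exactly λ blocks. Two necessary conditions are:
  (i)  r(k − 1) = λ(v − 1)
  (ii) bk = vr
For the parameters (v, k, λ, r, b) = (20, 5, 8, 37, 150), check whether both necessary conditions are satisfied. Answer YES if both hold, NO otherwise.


Condition (i): r(k − 1) = 37·4 = 148; λ(v − 1) = 8·19 = 152. Match? NO.
Condition (ii): bk = 150·5 = 750; vr = 20·37 = 740. Match? NO.
Both conditions hold? NO.

NO


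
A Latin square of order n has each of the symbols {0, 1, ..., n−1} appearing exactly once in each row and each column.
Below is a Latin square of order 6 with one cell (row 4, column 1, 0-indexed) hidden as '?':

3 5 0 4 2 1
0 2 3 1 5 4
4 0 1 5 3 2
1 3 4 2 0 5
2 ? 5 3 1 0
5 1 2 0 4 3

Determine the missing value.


Row 4 contains symbols [0, 1, 2, 3, 5] — missing [4].
Column 1 contains symbols [0, 1, 2, 3, 5] — missing [4].
The missing symbol must appear in both missing sets; intersection = [4].
Therefore the hidden value is 4.

Missing value = 4.


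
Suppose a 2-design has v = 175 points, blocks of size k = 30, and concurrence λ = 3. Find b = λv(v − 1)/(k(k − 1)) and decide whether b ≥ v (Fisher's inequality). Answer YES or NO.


r = λ(v − 1)/(k − 1) = 3·174/29 = 18.
b = vr/k = 175·18/30 = 105.
Fisher's inequality: b ≥ v ⇔ 105 ≥ 175? NO.

NO


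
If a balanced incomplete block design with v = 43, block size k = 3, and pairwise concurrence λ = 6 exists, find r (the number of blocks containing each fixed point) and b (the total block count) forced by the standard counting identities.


Any 2-(v, k, λ) BIBD satisfies two necessary conditions:
  (i)  Each point sits in r blocks, and counting incidences through any fixed point gives r(k − 1) = λ(v − 1), so r = λ(v − 1)/(k − 1).
  (ii) Total incidences bk = vr, so b = vr/k.
Step 1: r = λ(v − 1)/(k − 1) = 6·(43 − 1)/(3 − 1) = 6·42/2 = 252/2 = 126.
Step 2: b = vr/k = 43·126/3 = 5418/3 = 1806.
Check integrality: r = 126 ∈ Z ✓, b = 1806 ∈ Z ✓.
(These identities are necessary conditions: they determine r and b for any design with these parameters, but do not by themselves prove that one exists.)

r = 126, b = 1806.


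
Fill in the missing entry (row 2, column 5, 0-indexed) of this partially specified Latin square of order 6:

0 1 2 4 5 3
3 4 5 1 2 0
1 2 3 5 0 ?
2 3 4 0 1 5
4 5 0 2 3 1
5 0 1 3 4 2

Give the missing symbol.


Row 2 contains symbols [0, 1, 2, 3, 5] — missing [4].
Column 5 contains symbols [0, 1, 2, 3, 5] — missing [4].
The missing symbol must appear in both missing sets; intersection = [4].
Therefore the hidden value is 4.

Missing value = 4.


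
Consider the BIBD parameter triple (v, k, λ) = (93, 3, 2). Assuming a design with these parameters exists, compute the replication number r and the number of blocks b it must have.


Any 2-(v, k, λ) BIBD satisfies two necessary conditions:
  (i)  Each point sits in r blocks, and counting incidences through any fixed point gives r(k − 1) = λ(v − 1), so r = λ(v − 1)/(k − 1).
  (ii) Total incidences bk = vr, so b = vr/k.
Step 1: r = λ(v − 1)/(k − 1) = 2·(93 − 1)/(3 − 1) = 2·92/2 = 184/2 = 92.
Step 2: b = vr/k = 93·92/3 = 8556/3 = 2852.
Check integrality: r = 92 ∈ Z ✓, b = 2852 ∈ Z ✓.
(These identities are necessary conditions: they determine r and b for any design with these parameters, but do not by themselves prove that one exists.)

r = 92, b = 2852.


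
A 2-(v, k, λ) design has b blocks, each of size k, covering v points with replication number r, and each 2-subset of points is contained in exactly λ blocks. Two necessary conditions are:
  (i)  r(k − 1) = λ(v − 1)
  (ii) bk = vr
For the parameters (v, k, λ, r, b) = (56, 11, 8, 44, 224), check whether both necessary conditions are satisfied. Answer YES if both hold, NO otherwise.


Condition (i): r(k − 1) = 44·10 = 440; λ(v − 1) = 8·55 = 440. Match? YES.
Condition (ii): bk = 224·11 = 2464; vr = 56·44 = 2464. Match? YES.
Both conditions hold? YES.

YES


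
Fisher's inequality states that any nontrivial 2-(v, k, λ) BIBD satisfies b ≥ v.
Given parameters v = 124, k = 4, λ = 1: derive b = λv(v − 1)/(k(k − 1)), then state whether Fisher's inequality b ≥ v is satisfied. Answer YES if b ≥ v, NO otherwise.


b = λv(v − 1)/(k(k − 1)) = 1·124·123/(4·3) = 15252/12 = 1271.
Compare with v = 124: b ≥ v, so Fisher's inequality holds.

YES


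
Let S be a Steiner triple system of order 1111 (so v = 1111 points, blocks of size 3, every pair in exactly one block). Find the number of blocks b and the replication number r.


An STS(v) is a 2-(v, 3, 1) BIBD: block size k = 3, λ = 1.
Replication: r(k − 1) = λ(v − 1) ⇒ r·2 = 1111 − 1 = 1110 ⇒ r = 555.
Block count: b = v(v − 1)/6 = 1111·1110/6 = 1233210/6 = 205535.

r = 555, b = 205535.


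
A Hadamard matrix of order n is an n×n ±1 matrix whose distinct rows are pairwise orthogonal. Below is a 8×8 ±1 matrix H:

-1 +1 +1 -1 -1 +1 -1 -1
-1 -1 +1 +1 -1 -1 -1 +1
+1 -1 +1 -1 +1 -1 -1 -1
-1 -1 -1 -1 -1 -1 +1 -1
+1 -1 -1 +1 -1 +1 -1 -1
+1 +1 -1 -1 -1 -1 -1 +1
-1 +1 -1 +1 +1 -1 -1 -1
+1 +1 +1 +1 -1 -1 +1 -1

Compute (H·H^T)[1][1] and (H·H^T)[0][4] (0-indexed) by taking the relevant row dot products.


Row 0 of H: [-1, 1, 1, -1, -1, 1, -1, -1].
Row 1 of H: [-1, -1, 1, 1, -1, -1, -1, 1].
Row 4 of H: [1, -1, -1, 1, -1, 1, -1, -1].
(H·H^T)[1][1] = Σ_j H[1][j]·H[1][j] = (-1)² + (-1)² + (1)² + (1)² + (-1)² + (-1)² + (-1)² + (1)² = 1 + 1 + 1 + 1 + 1 + 1 + 1 + 1 = 8.
(H·H^T)[0][4] = Σ_j H[0][j]·H[4][j] = (-1)·(1) + (1)·(-1) + (1)·(-1) + (-1)·(1) + (-1)·(-1) + (1)·(1) + (-1)·(-1) + (-1)·(-1) = -1 + -1 + -1 + -1 + 1 + 1 + 1 + 1 = 0.
So rows 0 and 4 are orthogonal; the diagonal entry equals n = 8.

(1,1) entry = 8; (0,4) entry = 0.


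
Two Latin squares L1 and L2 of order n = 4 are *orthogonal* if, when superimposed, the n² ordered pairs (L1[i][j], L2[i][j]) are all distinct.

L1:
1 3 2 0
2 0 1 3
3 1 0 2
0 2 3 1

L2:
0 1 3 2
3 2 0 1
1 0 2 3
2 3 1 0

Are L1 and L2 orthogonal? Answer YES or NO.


Form the n² = 16 superimposed pairs (L1[i][j], L2[i][j]), row by row (rows and columns indexed from 0):
row 0: (1,0) (3,1) (2,3) (0,2)
row 1: (2,3) (0,2) (1,0) (3,1)
row 2: (3,1) (1,0) (0,2) (2,3)
row 3: (0,2) (2,3) (3,1) (1,0)
Orthogonality requires all 16 pairs distinct.
But the pair (2,3) repeats: cell (0,2) has L1 = 2, L2 = 3, and cell (1,0) has L1 = 2, L2 = 3.
A repeated pair means some other pair never occurs (only 4 distinct pairs out of 16), so the squares are not orthogonal.
Conclusion: NO.

NO


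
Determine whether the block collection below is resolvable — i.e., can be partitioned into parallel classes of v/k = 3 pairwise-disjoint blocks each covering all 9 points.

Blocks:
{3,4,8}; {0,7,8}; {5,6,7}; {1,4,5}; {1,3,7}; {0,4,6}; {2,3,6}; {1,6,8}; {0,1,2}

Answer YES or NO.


v = 9, block size k = 3, number of blocks = 9.
For resolvability, blocks must partition into parallel classes of size v/k = 3.
Total blocks must therefore be a multiple of 3: 9 = 3·3 + 0 ⇒ divisible ✓.
Consider block {1,3,7}. The only other block(s) in the collection disjoint from it are {0,4,6} — just 1 block(s). Any parallel class containing {1,3,7} would need 2 other blocks each disjoint from it, so no parallel class of size 3 can contain {1,3,7}.
Since every block must belong to some parallel class in a resolution, the collection cannot be partitioned into parallel classes.
Resolvable? NO.

NO


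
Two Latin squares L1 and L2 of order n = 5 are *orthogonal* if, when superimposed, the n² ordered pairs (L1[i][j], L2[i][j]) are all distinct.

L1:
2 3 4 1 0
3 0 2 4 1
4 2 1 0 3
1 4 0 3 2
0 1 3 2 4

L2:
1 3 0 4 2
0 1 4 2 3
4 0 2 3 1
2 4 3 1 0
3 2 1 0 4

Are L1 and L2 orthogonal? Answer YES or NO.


Form the n² = 25 superimposed pairs (L1[i][j], L2[i][j]), row by row (rows and columns indexed from 0):
row 0: (2,1) (3,3) (4,0) (1,4) (0,2)
row 1: (3,0) (0,1) (2,4) (4,2) (1,3)
row 2: (4,4) (2,0) (1,2) (0,3) (3,1)
row 3: (1,2) (4,4) (0,3) (3,1) (2,0)
row 4: (0,3) (1,2) (3,1) (2,0) (4,4)
Orthogonality requires all 25 pairs distinct.
But the pair (1,2) repeats: cell (2,2) has L1 = 1, L2 = 2, and cell (3,0) has L1 = 1, L2 = 2.
A repeated pair means some other pair never occurs (only 15 distinct pairs out of 25), so the squares are not orthogonal.
Conclusion: NO.

NO


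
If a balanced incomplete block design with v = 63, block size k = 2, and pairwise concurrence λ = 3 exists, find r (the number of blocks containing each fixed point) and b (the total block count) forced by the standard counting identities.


Any 2-(v, k, λ) BIBD satisfies two necessary conditions:
  (i)  Each point sits in r blocks, and counting incidences through any fixed point gives r(k − 1) = λ(v − 1), so r = λ(v − 1)/(k − 1).
  (ii) Total incidences bk = vr, so b = vr/k.
Step 1: r = λ(v − 1)/(k − 1) = 3·(63 − 1)/(2 − 1) = 3·62/1 = 186/1 = 186.
Step 2: b = vr/k = 63·186/2 = 11718/2 = 5859.
Check integrality: r = 186 ∈ Z ✓, b = 5859 ∈ Z ✓.
(These identities are necessary conditions: they determine r and b for any design with these parameters, but do not by themselves prove that one exists.)

r = 186, b = 5859.


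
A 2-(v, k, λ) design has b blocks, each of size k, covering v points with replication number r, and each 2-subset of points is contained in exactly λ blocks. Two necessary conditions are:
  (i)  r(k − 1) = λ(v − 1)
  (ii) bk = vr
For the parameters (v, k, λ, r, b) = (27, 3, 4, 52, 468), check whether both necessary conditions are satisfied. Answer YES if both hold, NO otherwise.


Condition (i): r(k − 1) = 52·2 = 104; λ(v − 1) = 4·26 = 104. Match? YES.
Condition (ii): bk = 468·3 = 1404; vr = 27·52 = 1404. Match? YES.
Both conditions hold? YES.

YES


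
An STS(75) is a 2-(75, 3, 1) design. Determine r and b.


An STS(v) is a 2-(v, 3, 1) BIBD: block size k = 3, λ = 1.
Replication: r(k − 1) = λ(v − 1) ⇒ r·2 = 75 − 1 = 74 ⇒ r = 37.
Block count: b = v(v − 1)/6 = 75·74/6 = 5550/6 = 925.

r = 37, b = 925.


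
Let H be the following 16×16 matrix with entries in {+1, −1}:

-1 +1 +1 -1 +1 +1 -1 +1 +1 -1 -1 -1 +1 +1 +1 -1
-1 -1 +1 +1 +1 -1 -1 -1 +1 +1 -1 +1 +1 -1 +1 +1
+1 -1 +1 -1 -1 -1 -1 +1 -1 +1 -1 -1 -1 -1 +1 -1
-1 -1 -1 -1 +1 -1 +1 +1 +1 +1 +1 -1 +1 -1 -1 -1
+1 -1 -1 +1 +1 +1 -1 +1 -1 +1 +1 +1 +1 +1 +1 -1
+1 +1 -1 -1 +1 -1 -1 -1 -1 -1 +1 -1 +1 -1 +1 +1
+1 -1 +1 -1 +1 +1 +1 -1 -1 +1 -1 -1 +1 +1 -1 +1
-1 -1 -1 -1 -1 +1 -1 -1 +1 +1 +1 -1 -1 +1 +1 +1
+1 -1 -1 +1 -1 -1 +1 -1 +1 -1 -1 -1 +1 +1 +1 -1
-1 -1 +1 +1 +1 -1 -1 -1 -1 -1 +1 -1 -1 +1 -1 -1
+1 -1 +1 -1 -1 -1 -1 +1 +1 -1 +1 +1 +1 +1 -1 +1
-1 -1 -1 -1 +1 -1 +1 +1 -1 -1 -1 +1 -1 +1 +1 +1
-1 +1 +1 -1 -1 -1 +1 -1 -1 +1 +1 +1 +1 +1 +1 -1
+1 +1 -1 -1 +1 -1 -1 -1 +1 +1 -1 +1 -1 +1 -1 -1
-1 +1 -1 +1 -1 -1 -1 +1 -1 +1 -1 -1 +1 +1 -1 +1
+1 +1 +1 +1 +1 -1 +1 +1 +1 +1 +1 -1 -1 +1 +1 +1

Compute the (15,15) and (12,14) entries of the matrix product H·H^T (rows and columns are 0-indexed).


Row 12 of H: [-1, 1, 1, -1, -1, -1, 1, -1, -1, 1, 1, 1, 1, 1, 1, -1].
Row 14 of H: [-1, 1, -1, 1, -1, -1, -1, 1, -1, 1, -1, -1, 1, 1, -1, 1].
Row 15 of H: [1, 1, 1, 1, 1, -1, 1, 1, 1, 1, 1, -1, -1, 1, 1, 1].
(H·H^T)[15][15] = Σ_j H[15][j]·H[15][j] = (1)² + (1)² + (1)² + (1)² + (1)² + (-1)² + (1)² + (1)² + (1)² + (1)² + (1)² + (-1)² + (-1)² + (1)² + (1)² + (1)² = 1 + 1 + 1 + 1 + 1 + 1 + 1 + 1 + 1 + 1 + 1 + 1 + 1 + 1 + 1 + 1 = 16.
(H·H^T)[12][14] = Σ_j H[12][j]·H[14][j] = (-1)·(-1) + (1)·(1) + (1)·(-1) + (-1)·(1) + (-1)·(-1) + (-1)·(-1) + (1)·(-1) + (-1)·(1) + (-1)·(-1) + (1)·(1) + (1)·(-1) + (1)·(-1) + (1)·(1) + (1)·(1) + (1)·(-1) + (-1)·(1) = 1 + 1 + -1 + -1 + 1 + 1 + -1 + -1 + 1 + 1 + -1 + -1 + 1 + 1 + -1 + -1 = 0.
So rows 12 and 14 are orthogonal; the diagonal entry equals n = 16.

(15,15) entry = 16; (12,14) entry = 0.
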